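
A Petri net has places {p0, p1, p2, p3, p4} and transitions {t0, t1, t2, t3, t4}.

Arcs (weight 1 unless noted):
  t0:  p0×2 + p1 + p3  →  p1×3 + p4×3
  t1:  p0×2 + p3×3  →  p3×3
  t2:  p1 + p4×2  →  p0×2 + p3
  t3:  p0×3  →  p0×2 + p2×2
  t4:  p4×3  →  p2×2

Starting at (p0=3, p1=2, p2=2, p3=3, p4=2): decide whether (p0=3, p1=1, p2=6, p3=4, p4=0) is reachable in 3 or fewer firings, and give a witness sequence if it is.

YES — reachable via ⟨t2, t3, t3⟩ (3 firings)

step 1: fire t2:  (p0=3, p1=2, p2=2, p3=3, p4=2) → (p0=5, p1=1, p2=2, p3=4, p4=0)
step 2: fire t3:  (p0=5, p1=1, p2=2, p3=4, p4=0) → (p0=4, p1=1, p2=4, p3=4, p4=0)
step 3: fire t3:  (p0=4, p1=1, p2=4, p3=4, p4=0) → (p0=3, p1=1, p2=6, p3=4, p4=0)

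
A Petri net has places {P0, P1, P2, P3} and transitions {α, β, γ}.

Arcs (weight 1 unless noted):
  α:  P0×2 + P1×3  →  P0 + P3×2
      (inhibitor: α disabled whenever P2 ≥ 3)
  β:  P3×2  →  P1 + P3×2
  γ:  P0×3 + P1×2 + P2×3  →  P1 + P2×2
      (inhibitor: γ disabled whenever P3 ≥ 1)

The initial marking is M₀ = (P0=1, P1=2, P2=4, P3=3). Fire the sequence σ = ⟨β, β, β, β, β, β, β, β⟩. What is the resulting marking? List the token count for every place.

step 1: fire β:  (P0=1, P1=2, P2=4, P3=3) → (P0=1, P1=3, P2=4, P3=3)
step 2: fire β:  (P0=1, P1=3, P2=4, P3=3) → (P0=1, P1=4, P2=4, P3=3)
step 3: fire β:  (P0=1, P1=4, P2=4, P3=3) → (P0=1, P1=5, P2=4, P3=3)
step 4: fire β:  (P0=1, P1=5, P2=4, P3=3) → (P0=1, P1=6, P2=4, P3=3)
step 5: fire β:  (P0=1, P1=6, P2=4, P3=3) → (P0=1, P1=7, P2=4, P3=3)
step 6: fire β:  (P0=1, P1=7, P2=4, P3=3) → (P0=1, P1=8, P2=4, P3=3)
step 7: fire β:  (P0=1, P1=8, P2=4, P3=3) → (P0=1, P1=9, P2=4, P3=3)
step 8: fire β:  (P0=1, P1=9, P2=4, P3=3) → (P0=1, P1=10, P2=4, P3=3)

(P0=1, P1=10, P2=4, P3=3)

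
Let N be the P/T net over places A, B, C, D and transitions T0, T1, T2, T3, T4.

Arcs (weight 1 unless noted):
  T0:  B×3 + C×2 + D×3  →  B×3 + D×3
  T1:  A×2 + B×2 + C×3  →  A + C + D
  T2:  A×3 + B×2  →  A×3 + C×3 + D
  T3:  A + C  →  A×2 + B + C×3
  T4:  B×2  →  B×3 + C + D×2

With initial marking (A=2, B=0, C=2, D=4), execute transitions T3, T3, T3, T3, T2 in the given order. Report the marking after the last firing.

(A=6, B=2, C=13, D=5)

step 1: fire T3:  (A=2, B=0, C=2, D=4) → (A=3, B=1, C=4, D=4)
step 2: fire T3:  (A=3, B=1, C=4, D=4) → (A=4, B=2, C=6, D=4)
step 3: fire T3:  (A=4, B=2, C=6, D=4) → (A=5, B=3, C=8, D=4)
step 4: fire T3:  (A=5, B=3, C=8, D=4) → (A=6, B=4, C=10, D=4)
step 5: fire T2:  (A=6, B=4, C=10, D=4) → (A=6, B=2, C=13, D=5)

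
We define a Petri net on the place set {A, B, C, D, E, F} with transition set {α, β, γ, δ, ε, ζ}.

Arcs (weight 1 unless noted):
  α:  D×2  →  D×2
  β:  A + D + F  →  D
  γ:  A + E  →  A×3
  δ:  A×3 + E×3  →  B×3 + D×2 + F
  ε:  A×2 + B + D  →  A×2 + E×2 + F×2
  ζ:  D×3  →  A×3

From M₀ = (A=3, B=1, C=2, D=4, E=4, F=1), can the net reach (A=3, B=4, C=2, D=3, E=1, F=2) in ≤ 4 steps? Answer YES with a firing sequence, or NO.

step 1: fire δ:  (A=3, B=1, C=2, D=4, E=4, F=1) → (A=0, B=4, C=2, D=6, E=1, F=2)
step 2: fire ζ:  (A=0, B=4, C=2, D=6, E=1, F=2) → (A=3, B=4, C=2, D=3, E=1, F=2)

YES — reachable via ⟨δ, ζ⟩ (2 firings)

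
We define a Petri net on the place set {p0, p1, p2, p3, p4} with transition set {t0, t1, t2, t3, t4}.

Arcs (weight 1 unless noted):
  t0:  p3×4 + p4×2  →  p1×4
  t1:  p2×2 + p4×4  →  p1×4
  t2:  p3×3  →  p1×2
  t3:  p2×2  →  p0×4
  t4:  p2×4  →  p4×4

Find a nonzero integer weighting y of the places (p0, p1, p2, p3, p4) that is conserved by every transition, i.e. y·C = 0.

Incidence matrix C (rows=places, cols=transitions):
       t0   t1   t2   t3   t4
   p0   0    0    0    4    0
   p1   4    4    2    0    0
   p2   0   -2    0   -2   -4
   p3  -4    0   -3    0    0
   p4  -2   -4    0    0    4

Candidate y = [1, 3, 2, 2, 2]; check y·C column-wise:
  col t0: 1·0 + 3·4 + 2·0 + 2·-4 + 2·-2 = 0
  col t1: 1·0 + 3·4 + 2·-2 + 2·0 + 2·-4 = 0
  col t2: 1·0 + 3·2 + 2·0 + 2·-3 + 2·0 = 0
  col t3: 1·4 + 3·0 + 2·-2 + 2·0 + 2·0 = 0
  col t4: 1·0 + 3·0 + 2·-4 + 2·0 + 2·4 = 0

y = (p0:1, p1:3, p2:2, p3:2, p4:2)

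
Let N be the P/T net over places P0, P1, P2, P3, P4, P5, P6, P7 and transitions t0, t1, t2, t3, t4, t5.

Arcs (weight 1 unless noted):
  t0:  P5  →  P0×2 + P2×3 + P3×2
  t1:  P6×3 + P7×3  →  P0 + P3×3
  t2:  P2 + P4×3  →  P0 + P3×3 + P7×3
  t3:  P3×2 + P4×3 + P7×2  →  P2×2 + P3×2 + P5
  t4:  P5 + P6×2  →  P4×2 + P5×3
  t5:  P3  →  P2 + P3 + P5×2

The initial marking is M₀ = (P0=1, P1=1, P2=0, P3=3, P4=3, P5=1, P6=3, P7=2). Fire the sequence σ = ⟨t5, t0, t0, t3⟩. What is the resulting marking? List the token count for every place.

(P0=5, P1=1, P2=9, P3=7, P4=0, P5=2, P6=3, P7=0)

step 1: fire t5:  (P0=1, P1=1, P2=0, P3=3, P4=3, P5=1, P6=3, P7=2) → (P0=1, P1=1, P2=1, P3=3, P4=3, P5=3, P6=3, P7=2)
step 2: fire t0:  (P0=1, P1=1, P2=1, P3=3, P4=3, P5=3, P6=3, P7=2) → (P0=3, P1=1, P2=4, P3=5, P4=3, P5=2, P6=3, P7=2)
step 3: fire t0:  (P0=3, P1=1, P2=4, P3=5, P4=3, P5=2, P6=3, P7=2) → (P0=5, P1=1, P2=7, P3=7, P4=3, P5=1, P6=3, P7=2)
step 4: fire t3:  (P0=5, P1=1, P2=7, P3=7, P4=3, P5=1, P6=3, P7=2) → (P0=5, P1=1, P2=9, P3=7, P4=0, P5=2, P6=3, P7=0)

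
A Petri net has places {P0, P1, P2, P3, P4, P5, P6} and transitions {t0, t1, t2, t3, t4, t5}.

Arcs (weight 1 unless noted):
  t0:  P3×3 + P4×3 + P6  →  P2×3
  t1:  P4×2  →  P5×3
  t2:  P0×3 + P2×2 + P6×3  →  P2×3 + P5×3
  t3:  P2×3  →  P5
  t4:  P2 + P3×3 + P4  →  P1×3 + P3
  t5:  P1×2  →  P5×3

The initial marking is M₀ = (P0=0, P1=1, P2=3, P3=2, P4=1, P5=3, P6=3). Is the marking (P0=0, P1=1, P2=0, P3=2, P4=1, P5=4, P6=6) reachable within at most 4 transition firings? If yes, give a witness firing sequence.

NO — not reachable within 4 firings

depth 0: 1 marking
depth 1: 2 markings reached so far
depth 2: 2 markings reached so far
(frontier empty at depth 2; search complete)
target is not among the 2 markings reachable within 4 steps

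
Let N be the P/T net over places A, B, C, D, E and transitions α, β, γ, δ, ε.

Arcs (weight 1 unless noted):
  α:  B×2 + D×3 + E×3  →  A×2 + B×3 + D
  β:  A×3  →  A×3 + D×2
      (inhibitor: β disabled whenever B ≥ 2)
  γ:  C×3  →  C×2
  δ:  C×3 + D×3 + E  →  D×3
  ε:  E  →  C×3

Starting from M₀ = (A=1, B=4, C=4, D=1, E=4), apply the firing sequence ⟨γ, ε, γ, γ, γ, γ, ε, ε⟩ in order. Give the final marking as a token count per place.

step 1: fire γ:  (A=1, B=4, C=4, D=1, E=4) → (A=1, B=4, C=3, D=1, E=4)
step 2: fire ε:  (A=1, B=4, C=3, D=1, E=4) → (A=1, B=4, C=6, D=1, E=3)
step 3: fire γ:  (A=1, B=4, C=6, D=1, E=3) → (A=1, B=4, C=5, D=1, E=3)
step 4: fire γ:  (A=1, B=4, C=5, D=1, E=3) → (A=1, B=4, C=4, D=1, E=3)
step 5: fire γ:  (A=1, B=4, C=4, D=1, E=3) → (A=1, B=4, C=3, D=1, E=3)
step 6: fire γ:  (A=1, B=4, C=3, D=1, E=3) → (A=1, B=4, C=2, D=1, E=3)
step 7: fire ε:  (A=1, B=4, C=2, D=1, E=3) → (A=1, B=4, C=5, D=1, E=2)
step 8: fire ε:  (A=1, B=4, C=5, D=1, E=2) → (A=1, B=4, C=8, D=1, E=1)

(A=1, B=4, C=8, D=1, E=1)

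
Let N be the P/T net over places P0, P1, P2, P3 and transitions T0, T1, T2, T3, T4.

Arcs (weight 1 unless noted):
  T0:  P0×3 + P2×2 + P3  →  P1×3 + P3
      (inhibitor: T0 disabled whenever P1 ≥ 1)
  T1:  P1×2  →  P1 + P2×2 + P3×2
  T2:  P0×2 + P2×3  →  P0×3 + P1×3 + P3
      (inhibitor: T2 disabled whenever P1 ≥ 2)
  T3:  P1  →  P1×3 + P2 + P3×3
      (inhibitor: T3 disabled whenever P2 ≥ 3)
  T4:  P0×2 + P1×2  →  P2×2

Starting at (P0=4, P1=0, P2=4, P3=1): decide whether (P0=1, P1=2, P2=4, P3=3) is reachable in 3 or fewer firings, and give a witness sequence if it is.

step 1: fire T0:  (P0=4, P1=0, P2=4, P3=1) → (P0=1, P1=3, P2=2, P3=1)
step 2: fire T1:  (P0=1, P1=3, P2=2, P3=1) → (P0=1, P1=2, P2=4, P3=3)

YES — reachable via ⟨T0, T1⟩ (2 firings)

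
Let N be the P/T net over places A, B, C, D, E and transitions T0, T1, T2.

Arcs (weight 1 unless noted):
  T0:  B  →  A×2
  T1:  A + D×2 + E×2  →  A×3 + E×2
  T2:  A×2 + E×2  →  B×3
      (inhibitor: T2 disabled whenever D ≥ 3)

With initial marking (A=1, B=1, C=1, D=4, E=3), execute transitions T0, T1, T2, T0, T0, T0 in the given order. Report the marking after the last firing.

step 1: fire T0:  (A=1, B=1, C=1, D=4, E=3) → (A=3, B=0, C=1, D=4, E=3)
step 2: fire T1:  (A=3, B=0, C=1, D=4, E=3) → (A=5, B=0, C=1, D=2, E=3)
step 3: fire T2:  (A=5, B=0, C=1, D=2, E=3) → (A=3, B=3, C=1, D=2, E=1)
step 4: fire T0:  (A=3, B=3, C=1, D=2, E=1) → (A=5, B=2, C=1, D=2, E=1)
step 5: fire T0:  (A=5, B=2, C=1, D=2, E=1) → (A=7, B=1, C=1, D=2, E=1)
step 6: fire T0:  (A=7, B=1, C=1, D=2, E=1) → (A=9, B=0, C=1, D=2, E=1)

(A=9, B=0, C=1, D=2, E=1)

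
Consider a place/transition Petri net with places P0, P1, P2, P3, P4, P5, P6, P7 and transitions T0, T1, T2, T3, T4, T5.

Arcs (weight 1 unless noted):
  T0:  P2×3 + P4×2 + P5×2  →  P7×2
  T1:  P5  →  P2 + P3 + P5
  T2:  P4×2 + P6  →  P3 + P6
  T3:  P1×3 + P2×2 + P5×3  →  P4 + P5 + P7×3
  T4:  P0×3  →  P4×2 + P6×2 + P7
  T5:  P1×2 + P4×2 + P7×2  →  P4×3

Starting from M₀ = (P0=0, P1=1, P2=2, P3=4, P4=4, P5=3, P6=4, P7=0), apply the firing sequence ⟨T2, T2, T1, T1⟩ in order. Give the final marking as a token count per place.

step 1: fire T2:  (P0=0, P1=1, P2=2, P3=4, P4=4, P5=3, P6=4, P7=0) → (P0=0, P1=1, P2=2, P3=5, P4=2, P5=3, P6=4, P7=0)
step 2: fire T2:  (P0=0, P1=1, P2=2, P3=5, P4=2, P5=3, P6=4, P7=0) → (P0=0, P1=1, P2=2, P3=6, P4=0, P5=3, P6=4, P7=0)
step 3: fire T1:  (P0=0, P1=1, P2=2, P3=6, P4=0, P5=3, P6=4, P7=0) → (P0=0, P1=1, P2=3, P3=7, P4=0, P5=3, P6=4, P7=0)
step 4: fire T1:  (P0=0, P1=1, P2=3, P3=7, P4=0, P5=3, P6=4, P7=0) → (P0=0, P1=1, P2=4, P3=8, P4=0, P5=3, P6=4, P7=0)

(P0=0, P1=1, P2=4, P3=8, P4=0, P5=3, P6=4, P7=0)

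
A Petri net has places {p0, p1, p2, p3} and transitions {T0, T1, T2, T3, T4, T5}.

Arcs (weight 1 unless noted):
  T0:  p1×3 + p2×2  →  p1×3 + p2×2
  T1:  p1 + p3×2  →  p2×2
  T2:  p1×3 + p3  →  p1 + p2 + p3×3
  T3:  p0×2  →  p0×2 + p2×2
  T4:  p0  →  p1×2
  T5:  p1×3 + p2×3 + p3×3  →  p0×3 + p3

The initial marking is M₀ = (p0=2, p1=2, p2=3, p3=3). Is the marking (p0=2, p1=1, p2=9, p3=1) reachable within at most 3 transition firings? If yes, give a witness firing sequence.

YES — reachable via ⟨T1, T3, T3⟩ (3 firings)

step 1: fire T1:  (p0=2, p1=2, p2=3, p3=3) → (p0=2, p1=1, p2=5, p3=1)
step 2: fire T3:  (p0=2, p1=1, p2=5, p3=1) → (p0=2, p1=1, p2=7, p3=1)
step 3: fire T3:  (p0=2, p1=1, p2=7, p3=1) → (p0=2, p1=1, p2=9, p3=1)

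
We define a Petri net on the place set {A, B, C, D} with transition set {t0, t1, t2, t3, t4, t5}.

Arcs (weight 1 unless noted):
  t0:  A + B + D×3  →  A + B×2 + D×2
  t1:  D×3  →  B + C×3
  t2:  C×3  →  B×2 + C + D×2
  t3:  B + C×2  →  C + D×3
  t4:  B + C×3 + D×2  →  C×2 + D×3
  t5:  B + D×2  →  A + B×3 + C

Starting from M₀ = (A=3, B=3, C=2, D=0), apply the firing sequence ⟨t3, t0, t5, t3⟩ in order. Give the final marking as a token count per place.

step 1: fire t3:  (A=3, B=3, C=2, D=0) → (A=3, B=2, C=1, D=3)
step 2: fire t0:  (A=3, B=2, C=1, D=3) → (A=3, B=3, C=1, D=2)
step 3: fire t5:  (A=3, B=3, C=1, D=2) → (A=4, B=5, C=2, D=0)
step 4: fire t3:  (A=4, B=5, C=2, D=0) → (A=4, B=4, C=1, D=3)

(A=4, B=4, C=1, D=3)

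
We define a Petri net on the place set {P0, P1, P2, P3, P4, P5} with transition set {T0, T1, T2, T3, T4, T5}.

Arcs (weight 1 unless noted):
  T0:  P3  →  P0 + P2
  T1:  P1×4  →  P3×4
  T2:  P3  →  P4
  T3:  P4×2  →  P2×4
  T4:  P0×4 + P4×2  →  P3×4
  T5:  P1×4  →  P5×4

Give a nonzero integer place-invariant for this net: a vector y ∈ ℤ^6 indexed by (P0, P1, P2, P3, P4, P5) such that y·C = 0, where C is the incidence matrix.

y = (P0:1, P1:2, P2:1, P3:2, P4:2, P5:2)

Incidence matrix C (rows=places, cols=transitions):
       T0   T1   T2   T3   T4   T5
   P0   1    0    0    0   -4    0
   P1   0   -4    0    0    0   -4
   P2   1    0    0    4    0    0
   P3  -1    4   -1    0    4    0
   P4   0    0    1   -2   -2    0
   P5   0    0    0    0    0    4

Candidate y = [1, 2, 1, 2, 2, 2]; check y·C column-wise:
  col T0: 1·1 + 2·0 + 1·1 + 2·-1 + 2·0 + 2·0 = 0
  col T1: 1·0 + 2·-4 + 1·0 + 2·4 + 2·0 + 2·0 = 0
  col T2: 1·0 + 2·0 + 1·0 + 2·-1 + 2·1 + 2·0 = 0
  col T3: 1·0 + 2·0 + 1·4 + 2·0 + 2·-2 + 2·0 = 0
  col T4: 1·-4 + 2·0 + 1·0 + 2·4 + 2·-2 + 2·0 = 0
  col T5: 1·0 + 2·-4 + 1·0 + 2·0 + 2·0 + 2·4 = 0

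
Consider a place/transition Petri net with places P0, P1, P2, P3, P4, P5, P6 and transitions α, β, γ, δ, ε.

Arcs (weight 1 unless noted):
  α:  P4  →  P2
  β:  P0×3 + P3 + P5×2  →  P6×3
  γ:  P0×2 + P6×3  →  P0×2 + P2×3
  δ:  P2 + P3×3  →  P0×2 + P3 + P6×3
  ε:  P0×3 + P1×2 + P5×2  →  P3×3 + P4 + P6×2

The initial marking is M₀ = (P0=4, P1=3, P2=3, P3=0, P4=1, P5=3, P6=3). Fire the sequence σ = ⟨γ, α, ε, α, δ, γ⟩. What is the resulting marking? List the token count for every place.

step 1: fire γ:  (P0=4, P1=3, P2=3, P3=0, P4=1, P5=3, P6=3) → (P0=4, P1=3, P2=6, P3=0, P4=1, P5=3, P6=0)
step 2: fire α:  (P0=4, P1=3, P2=6, P3=0, P4=1, P5=3, P6=0) → (P0=4, P1=3, P2=7, P3=0, P4=0, P5=3, P6=0)
step 3: fire ε:  (P0=4, P1=3, P2=7, P3=0, P4=0, P5=3, P6=0) → (P0=1, P1=1, P2=7, P3=3, P4=1, P5=1, P6=2)
step 4: fire α:  (P0=1, P1=1, P2=7, P3=3, P4=1, P5=1, P6=2) → (P0=1, P1=1, P2=8, P3=3, P4=0, P5=1, P6=2)
step 5: fire δ:  (P0=1, P1=1, P2=8, P3=3, P4=0, P5=1, P6=2) → (P0=3, P1=1, P2=7, P3=1, P4=0, P5=1, P6=5)
step 6: fire γ:  (P0=3, P1=1, P2=7, P3=1, P4=0, P5=1, P6=5) → (P0=3, P1=1, P2=10, P3=1, P4=0, P5=1, P6=2)

(P0=3, P1=1, P2=10, P3=1, P4=0, P5=1, P6=2)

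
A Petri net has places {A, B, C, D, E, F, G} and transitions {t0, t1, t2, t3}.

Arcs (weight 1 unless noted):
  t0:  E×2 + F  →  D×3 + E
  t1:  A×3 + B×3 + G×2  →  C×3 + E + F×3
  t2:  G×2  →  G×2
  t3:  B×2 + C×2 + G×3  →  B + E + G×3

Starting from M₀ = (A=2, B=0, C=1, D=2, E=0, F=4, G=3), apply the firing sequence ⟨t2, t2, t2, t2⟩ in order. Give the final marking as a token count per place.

(A=2, B=0, C=1, D=2, E=0, F=4, G=3)

step 1: fire t2:  (A=2, B=0, C=1, D=2, E=0, F=4, G=3) → (A=2, B=0, C=1, D=2, E=0, F=4, G=3)
step 2: fire t2:  (A=2, B=0, C=1, D=2, E=0, F=4, G=3) → (A=2, B=0, C=1, D=2, E=0, F=4, G=3)
step 3: fire t2:  (A=2, B=0, C=1, D=2, E=0, F=4, G=3) → (A=2, B=0, C=1, D=2, E=0, F=4, G=3)
step 4: fire t2:  (A=2, B=0, C=1, D=2, E=0, F=4, G=3) → (A=2, B=0, C=1, D=2, E=0, F=4, G=3)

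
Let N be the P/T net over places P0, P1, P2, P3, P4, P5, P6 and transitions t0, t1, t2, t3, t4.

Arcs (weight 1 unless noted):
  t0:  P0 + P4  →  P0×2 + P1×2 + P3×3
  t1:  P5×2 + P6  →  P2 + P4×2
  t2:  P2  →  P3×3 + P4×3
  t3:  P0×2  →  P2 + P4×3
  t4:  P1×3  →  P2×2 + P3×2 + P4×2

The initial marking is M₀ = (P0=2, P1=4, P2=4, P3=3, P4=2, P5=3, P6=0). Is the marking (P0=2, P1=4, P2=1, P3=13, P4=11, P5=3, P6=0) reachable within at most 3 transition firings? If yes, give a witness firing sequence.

NO — not reachable within 3 firings

depth 0: 1 marking
depth 1: 5 markings reached so far
depth 2: 13 markings reached so far
depth 3: 25 markings reached so far
target is not among the 25 markings reachable within 3 steps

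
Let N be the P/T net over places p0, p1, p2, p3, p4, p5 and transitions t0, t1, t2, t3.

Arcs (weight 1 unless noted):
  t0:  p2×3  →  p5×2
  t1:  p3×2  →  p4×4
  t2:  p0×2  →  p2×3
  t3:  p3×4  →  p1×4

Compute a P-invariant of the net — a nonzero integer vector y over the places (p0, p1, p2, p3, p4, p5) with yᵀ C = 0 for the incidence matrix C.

Incidence matrix C (rows=places, cols=transitions):
       t0   t1   t2   t3
   p0   0    0   -2    0
   p1   0    0    0    4
   p2  -3    0    3    0
   p3   0   -2    0   -4
   p4   0    4    0    0
   p5   2    0    0    0

Candidate y = [0, 2, 0, 2, 1, 0]; check y·C column-wise:
  col t0: 2·0 + 0·-3 + 2·0 + 1·0 + 0·2 = 0
  col t1: 2·0 + 2·-2 + 1·4 = 0
  col t2: 0·-2 + 2·0 + 0·3 + 2·0 + 1·0 = 0
  col t3: 2·4 + 2·-4 + 1·0 = 0

y = (p0:0, p1:2, p2:0, p3:2, p4:1, p5:0)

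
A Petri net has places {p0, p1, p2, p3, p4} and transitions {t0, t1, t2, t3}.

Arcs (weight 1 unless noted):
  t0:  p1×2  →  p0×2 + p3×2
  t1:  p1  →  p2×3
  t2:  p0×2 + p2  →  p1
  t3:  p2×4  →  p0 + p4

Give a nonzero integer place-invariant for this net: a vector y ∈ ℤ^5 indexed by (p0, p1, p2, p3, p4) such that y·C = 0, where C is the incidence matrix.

y = (p0:1, p1:3, p2:1, p3:2, p4:3)

Incidence matrix C (rows=places, cols=transitions):
       t0   t1   t2   t3
   p0   2    0   -2    1
   p1  -2   -1    1    0
   p2   0    3   -1   -4
   p3   2    0    0    0
   p4   0    0    0    1

Candidate y = [1, 3, 1, 2, 3]; check y·C column-wise:
  col t0: 1·2 + 3·-2 + 1·0 + 2·2 + 3·0 = 0
  col t1: 1·0 + 3·-1 + 1·3 + 2·0 + 3·0 = 0
  col t2: 1·-2 + 3·1 + 1·-1 + 2·0 + 3·0 = 0
  col t3: 1·1 + 3·0 + 1·-4 + 2·0 + 3·1 = 0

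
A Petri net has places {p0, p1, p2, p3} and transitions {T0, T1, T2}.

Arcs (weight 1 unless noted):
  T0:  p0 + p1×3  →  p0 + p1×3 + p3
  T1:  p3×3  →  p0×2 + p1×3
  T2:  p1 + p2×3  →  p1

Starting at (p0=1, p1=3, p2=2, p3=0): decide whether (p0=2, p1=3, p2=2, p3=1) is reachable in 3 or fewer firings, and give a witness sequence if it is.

NO — not reachable within 3 firings

depth 0: 1 marking
depth 1: 2 markings reached so far
depth 2: 3 markings reached so far
depth 3: 4 markings reached so far
target is not among the 4 markings reachable within 3 steps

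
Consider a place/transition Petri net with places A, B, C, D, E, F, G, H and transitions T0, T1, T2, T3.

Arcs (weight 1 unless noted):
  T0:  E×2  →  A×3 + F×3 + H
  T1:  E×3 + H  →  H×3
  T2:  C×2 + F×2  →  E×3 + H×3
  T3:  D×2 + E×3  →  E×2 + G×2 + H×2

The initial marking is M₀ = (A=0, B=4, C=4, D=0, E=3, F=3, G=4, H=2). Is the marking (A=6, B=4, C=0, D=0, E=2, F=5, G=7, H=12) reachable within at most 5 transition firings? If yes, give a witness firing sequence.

depth 0: 1 marking
depth 1: 4 markings reached so far
depth 2: 6 markings reached so far
depth 3: 10 markings reached so far
depth 4: 13 markings reached so far
depth 5: 16 markings reached so far
target is not among the 16 markings reachable within 5 steps

NO — not reachable within 5 firings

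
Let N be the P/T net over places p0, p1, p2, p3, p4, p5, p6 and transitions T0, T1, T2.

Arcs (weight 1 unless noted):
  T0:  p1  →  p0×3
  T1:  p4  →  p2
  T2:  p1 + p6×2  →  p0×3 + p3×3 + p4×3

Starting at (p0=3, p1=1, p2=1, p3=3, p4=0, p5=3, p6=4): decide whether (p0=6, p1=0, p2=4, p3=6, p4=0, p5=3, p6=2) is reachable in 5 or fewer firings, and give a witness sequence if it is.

step 1: fire T2:  (p0=3, p1=1, p2=1, p3=3, p4=0, p5=3, p6=4) → (p0=6, p1=0, p2=1, p3=6, p4=3, p5=3, p6=2)
step 2: fire T1:  (p0=6, p1=0, p2=1, p3=6, p4=3, p5=3, p6=2) → (p0=6, p1=0, p2=2, p3=6, p4=2, p5=3, p6=2)
step 3: fire T1:  (p0=6, p1=0, p2=2, p3=6, p4=2, p5=3, p6=2) → (p0=6, p1=0, p2=3, p3=6, p4=1, p5=3, p6=2)
step 4: fire T1:  (p0=6, p1=0, p2=3, p3=6, p4=1, p5=3, p6=2) → (p0=6, p1=0, p2=4, p3=6, p4=0, p5=3, p6=2)

YES — reachable via ⟨T2, T1, T1, T1⟩ (4 firings)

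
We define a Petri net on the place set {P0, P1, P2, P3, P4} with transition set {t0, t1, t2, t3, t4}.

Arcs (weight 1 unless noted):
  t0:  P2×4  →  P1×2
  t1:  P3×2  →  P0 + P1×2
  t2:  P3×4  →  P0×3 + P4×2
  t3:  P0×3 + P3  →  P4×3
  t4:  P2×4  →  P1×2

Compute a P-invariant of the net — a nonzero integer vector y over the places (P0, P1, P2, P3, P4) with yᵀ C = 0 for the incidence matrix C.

Incidence matrix C (rows=places, cols=transitions):
       t0   t1   t2   t3   t4
   P0   0    1    3   -3    0
   P1   2    2    0    0    2
   P2  -4    0    0    0   -4
   P3   0   -2   -4   -1    0
   P4   0    0    2    3    0

Candidate y = [2, 2, 1, 3, 3]; check y·C column-wise:
  col t0: 2·0 + 2·2 + 1·-4 + 3·0 + 3·0 = 0
  col t1: 2·1 + 2·2 + 1·0 + 3·-2 + 3·0 = 0
  col t2: 2·3 + 2·0 + 1·0 + 3·-4 + 3·2 = 0
  col t3: 2·-3 + 2·0 + 1·0 + 3·-1 + 3·3 = 0
  col t4: 2·0 + 2·2 + 1·-4 + 3·0 + 3·0 = 0

y = (P0:2, P1:2, P2:1, P3:3, P4:3)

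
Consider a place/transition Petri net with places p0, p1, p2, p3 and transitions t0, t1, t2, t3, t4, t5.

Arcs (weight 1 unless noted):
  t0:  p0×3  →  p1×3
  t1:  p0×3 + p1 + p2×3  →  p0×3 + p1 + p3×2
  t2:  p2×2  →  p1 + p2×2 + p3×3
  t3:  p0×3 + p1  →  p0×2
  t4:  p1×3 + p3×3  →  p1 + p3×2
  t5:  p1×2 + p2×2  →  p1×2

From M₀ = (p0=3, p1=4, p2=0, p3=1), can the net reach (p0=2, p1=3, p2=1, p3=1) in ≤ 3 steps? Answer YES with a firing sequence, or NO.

depth 0: 1 marking
depth 1: 3 markings reached so far
depth 2: 3 markings reached so far
(frontier empty at depth 2; search complete)
target is not among the 3 markings reachable within 3 steps

NO — not reachable within 3 firings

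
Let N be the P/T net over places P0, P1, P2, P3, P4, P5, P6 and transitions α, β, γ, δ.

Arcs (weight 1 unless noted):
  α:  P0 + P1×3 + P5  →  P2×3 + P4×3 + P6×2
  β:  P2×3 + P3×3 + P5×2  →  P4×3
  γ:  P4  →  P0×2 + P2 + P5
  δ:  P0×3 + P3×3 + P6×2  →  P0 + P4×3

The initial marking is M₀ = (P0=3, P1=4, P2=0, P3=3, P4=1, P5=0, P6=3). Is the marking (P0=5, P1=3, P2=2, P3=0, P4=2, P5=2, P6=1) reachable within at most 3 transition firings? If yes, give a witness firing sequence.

NO — not reachable within 3 firings

depth 0: 1 marking
depth 1: 3 markings reached so far
depth 2: 5 markings reached so far
depth 3: 8 markings reached so far
target is not among the 8 markings reachable within 3 steps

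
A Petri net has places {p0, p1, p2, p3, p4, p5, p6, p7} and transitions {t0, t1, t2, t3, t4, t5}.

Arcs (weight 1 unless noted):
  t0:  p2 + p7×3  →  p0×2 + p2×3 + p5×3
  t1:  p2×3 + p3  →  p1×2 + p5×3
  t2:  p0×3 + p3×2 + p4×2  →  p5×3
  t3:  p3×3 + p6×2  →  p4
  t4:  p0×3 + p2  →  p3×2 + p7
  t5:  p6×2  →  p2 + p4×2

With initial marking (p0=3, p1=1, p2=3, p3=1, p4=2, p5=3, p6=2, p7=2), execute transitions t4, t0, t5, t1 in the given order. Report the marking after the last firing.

(p0=2, p1=3, p2=2, p3=2, p4=4, p5=9, p6=0, p7=0)

step 1: fire t4:  (p0=3, p1=1, p2=3, p3=1, p4=2, p5=3, p6=2, p7=2) → (p0=0, p1=1, p2=2, p3=3, p4=2, p5=3, p6=2, p7=3)
step 2: fire t0:  (p0=0, p1=1, p2=2, p3=3, p4=2, p5=3, p6=2, p7=3) → (p0=2, p1=1, p2=4, p3=3, p4=2, p5=6, p6=2, p7=0)
step 3: fire t5:  (p0=2, p1=1, p2=4, p3=3, p4=2, p5=6, p6=2, p7=0) → (p0=2, p1=1, p2=5, p3=3, p4=4, p5=6, p6=0, p7=0)
step 4: fire t1:  (p0=2, p1=1, p2=5, p3=3, p4=4, p5=6, p6=0, p7=0) → (p0=2, p1=3, p2=2, p3=2, p4=4, p5=9, p6=0, p7=0)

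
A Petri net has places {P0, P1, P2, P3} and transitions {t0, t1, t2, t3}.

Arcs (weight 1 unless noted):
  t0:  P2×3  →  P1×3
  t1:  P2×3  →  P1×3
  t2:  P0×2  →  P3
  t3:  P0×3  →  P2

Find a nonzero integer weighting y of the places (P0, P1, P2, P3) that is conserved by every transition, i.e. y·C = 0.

Incidence matrix C (rows=places, cols=transitions):
       t0   t1   t2   t3
   P0   0    0   -2   -3
   P1   3    3    0    0
   P2  -3   -3    0    1
   P3   0    0    1    0

Candidate y = [1, 3, 3, 2]; check y·C column-wise:
  col t0: 1·0 + 3·3 + 3·-3 + 2·0 = 0
  col t1: 1·0 + 3·3 + 3·-3 + 2·0 = 0
  col t2: 1·-2 + 3·0 + 3·0 + 2·1 = 0
  col t3: 1·-3 + 3·0 + 3·1 + 2·0 = 0

y = (P0:1, P1:3, P2:3, P3:2)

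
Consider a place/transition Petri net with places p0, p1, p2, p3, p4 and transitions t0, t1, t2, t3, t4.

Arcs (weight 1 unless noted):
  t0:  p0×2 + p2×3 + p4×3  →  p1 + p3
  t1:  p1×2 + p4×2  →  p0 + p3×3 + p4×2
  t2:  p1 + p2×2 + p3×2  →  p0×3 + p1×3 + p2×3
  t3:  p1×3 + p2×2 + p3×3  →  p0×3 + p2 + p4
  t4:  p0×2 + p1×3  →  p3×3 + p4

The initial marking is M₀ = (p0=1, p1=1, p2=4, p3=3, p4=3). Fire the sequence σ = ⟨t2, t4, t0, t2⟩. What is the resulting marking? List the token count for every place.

step 1: fire t2:  (p0=1, p1=1, p2=4, p3=3, p4=3) → (p0=4, p1=3, p2=5, p3=1, p4=3)
step 2: fire t4:  (p0=4, p1=3, p2=5, p3=1, p4=3) → (p0=2, p1=0, p2=5, p3=4, p4=4)
step 3: fire t0:  (p0=2, p1=0, p2=5, p3=4, p4=4) → (p0=0, p1=1, p2=2, p3=5, p4=1)
step 4: fire t2:  (p0=0, p1=1, p2=2, p3=5, p4=1) → (p0=3, p1=3, p2=3, p3=3, p4=1)

(p0=3, p1=3, p2=3, p3=3, p4=1)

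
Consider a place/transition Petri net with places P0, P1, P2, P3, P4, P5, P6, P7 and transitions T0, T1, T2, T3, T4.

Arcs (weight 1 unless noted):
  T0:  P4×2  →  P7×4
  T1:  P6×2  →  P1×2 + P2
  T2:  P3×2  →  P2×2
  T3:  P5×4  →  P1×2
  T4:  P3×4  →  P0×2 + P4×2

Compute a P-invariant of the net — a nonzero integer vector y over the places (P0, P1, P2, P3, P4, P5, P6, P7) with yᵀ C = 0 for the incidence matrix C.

Incidence matrix C (rows=places, cols=transitions):
       T0   T1   T2   T3   T4
   P0   0    0    0    0    2
   P1   0    2    0    2    0
   P2   0    1    2    0    0
   P3   0    0   -2    0   -4
   P4  -2    0    0    0    2
   P5   0    0    0   -4    0
   P6   0   -2    0    0    0
   P7   4    0    0    0    0

Candidate y = [8, -2, 4, 4, 0, -1, 0, 0]; check y·C column-wise:
  col T0: 8·0 + -2·0 + 4·0 + 4·0 + 0·-2 + -1·0 + 0·4 = 0
  col T1: 8·0 + -2·2 + 4·1 + 4·0 + -1·0 + 0·-2 = 0
  col T2: 8·0 + -2·0 + 4·2 + 4·-2 + -1·0 = 0
  col T3: 8·0 + -2·2 + 4·0 + 4·0 + -1·-4 = 0
  col T4: 8·2 + -2·0 + 4·0 + 4·-4 + 0·2 + -1·0 = 0

y = (P0:8, P1:-2, P2:4, P3:4, P4:0, P5:-1, P6:0, P7:0)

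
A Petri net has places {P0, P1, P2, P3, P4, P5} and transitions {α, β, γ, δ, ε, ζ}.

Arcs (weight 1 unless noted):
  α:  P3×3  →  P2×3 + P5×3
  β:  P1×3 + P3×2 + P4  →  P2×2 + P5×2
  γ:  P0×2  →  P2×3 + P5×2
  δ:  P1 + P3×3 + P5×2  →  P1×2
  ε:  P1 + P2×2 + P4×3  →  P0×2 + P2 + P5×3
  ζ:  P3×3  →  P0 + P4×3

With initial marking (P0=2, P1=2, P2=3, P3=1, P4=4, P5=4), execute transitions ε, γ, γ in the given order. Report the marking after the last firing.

step 1: fire ε:  (P0=2, P1=2, P2=3, P3=1, P4=4, P5=4) → (P0=4, P1=1, P2=2, P3=1, P4=1, P5=7)
step 2: fire γ:  (P0=4, P1=1, P2=2, P3=1, P4=1, P5=7) → (P0=2, P1=1, P2=5, P3=1, P4=1, P5=9)
step 3: fire γ:  (P0=2, P1=1, P2=5, P3=1, P4=1, P5=9) → (P0=0, P1=1, P2=8, P3=1, P4=1, P5=11)

(P0=0, P1=1, P2=8, P3=1, P4=1, P5=11)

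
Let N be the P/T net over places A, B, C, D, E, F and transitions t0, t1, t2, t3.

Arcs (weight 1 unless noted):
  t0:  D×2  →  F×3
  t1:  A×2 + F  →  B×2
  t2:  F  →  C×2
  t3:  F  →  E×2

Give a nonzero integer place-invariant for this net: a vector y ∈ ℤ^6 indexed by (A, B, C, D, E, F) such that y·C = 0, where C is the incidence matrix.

y = (A:1, B:1, C:0, D:0, E:0, F:0)

Incidence matrix C (rows=places, cols=transitions):
       t0   t1   t2   t3
    A   0   -2    0    0
    B   0    2    0    0
    C   0    0    2    0
    D  -2    0    0    0
    E   0    0    0    2
    F   3   -1   -1   -1

Candidate y = [1, 1, 0, 0, 0, 0]; check y·C column-wise:
  col t0: 1·0 + 1·0 + 0·-2 + 0·3 = 0
  col t1: 1·-2 + 1·2 + 0·-1 = 0
  col t2: 1·0 + 1·0 + 0·2 + 0·-1 = 0
  col t3: 1·0 + 1·0 + 0·2 + 0·-1 = 0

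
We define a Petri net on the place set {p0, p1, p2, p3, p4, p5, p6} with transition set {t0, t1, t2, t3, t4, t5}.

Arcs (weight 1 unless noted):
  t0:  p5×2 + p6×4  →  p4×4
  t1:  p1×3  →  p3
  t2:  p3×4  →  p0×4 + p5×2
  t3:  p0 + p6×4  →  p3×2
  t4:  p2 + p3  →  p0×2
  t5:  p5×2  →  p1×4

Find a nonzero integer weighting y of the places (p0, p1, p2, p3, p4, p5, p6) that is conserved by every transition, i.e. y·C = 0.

y = (p0:2, p1:1, p2:1, p3:3, p4:2, p5:2, p6:1)

Incidence matrix C (rows=places, cols=transitions):
       t0   t1   t2   t3   t4   t5
   p0   0    0    4   -1    2    0
   p1   0   -3    0    0    0    4
   p2   0    0    0    0   -1    0
   p3   0    1   -4    2   -1    0
   p4   4    0    0    0    0    0
   p5  -2    0    2    0    0   -2
   p6  -4    0    0   -4    0    0

Candidate y = [2, 1, 1, 3, 2, 2, 1]; check y·C column-wise:
  col t0: 2·0 + 1·0 + 1·0 + 3·0 + 2·4 + 2·-2 + 1·-4 = 0
  col t1: 2·0 + 1·-3 + 1·0 + 3·1 + 2·0 + 2·0 + 1·0 = 0
  col t2: 2·4 + 1·0 + 1·0 + 3·-4 + 2·0 + 2·2 + 1·0 = 0
  col t3: 2·-1 + 1·0 + 1·0 + 3·2 + 2·0 + 2·0 + 1·-4 = 0
  col t4: 2·2 + 1·0 + 1·-1 + 3·-1 + 2·0 + 2·0 + 1·0 = 0
  col t5: 2·0 + 1·4 + 1·0 + 3·0 + 2·0 + 2·-2 + 1·0 = 0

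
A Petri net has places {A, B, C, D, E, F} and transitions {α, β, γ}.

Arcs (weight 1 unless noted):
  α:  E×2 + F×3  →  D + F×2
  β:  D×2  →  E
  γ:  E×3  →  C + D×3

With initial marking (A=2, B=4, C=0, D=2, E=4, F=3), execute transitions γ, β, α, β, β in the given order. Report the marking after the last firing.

(A=2, B=4, C=1, D=0, E=2, F=2)

step 1: fire γ:  (A=2, B=4, C=0, D=2, E=4, F=3) → (A=2, B=4, C=1, D=5, E=1, F=3)
step 2: fire β:  (A=2, B=4, C=1, D=5, E=1, F=3) → (A=2, B=4, C=1, D=3, E=2, F=3)
step 3: fire α:  (A=2, B=4, C=1, D=3, E=2, F=3) → (A=2, B=4, C=1, D=4, E=0, F=2)
step 4: fire β:  (A=2, B=4, C=1, D=4, E=0, F=2) → (A=2, B=4, C=1, D=2, E=1, F=2)
step 5: fire β:  (A=2, B=4, C=1, D=2, E=1, F=2) → (A=2, B=4, C=1, D=0, E=2, F=2)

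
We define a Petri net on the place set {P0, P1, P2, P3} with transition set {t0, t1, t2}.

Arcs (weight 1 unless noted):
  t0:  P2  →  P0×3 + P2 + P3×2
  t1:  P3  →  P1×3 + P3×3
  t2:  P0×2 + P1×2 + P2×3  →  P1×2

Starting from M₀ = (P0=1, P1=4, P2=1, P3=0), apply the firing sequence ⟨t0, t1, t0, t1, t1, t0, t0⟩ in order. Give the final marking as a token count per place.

step 1: fire t0:  (P0=1, P1=4, P2=1, P3=0) → (P0=4, P1=4, P2=1, P3=2)
step 2: fire t1:  (P0=4, P1=4, P2=1, P3=2) → (P0=4, P1=7, P2=1, P3=4)
step 3: fire t0:  (P0=4, P1=7, P2=1, P3=4) → (P0=7, P1=7, P2=1, P3=6)
step 4: fire t1:  (P0=7, P1=7, P2=1, P3=6) → (P0=7, P1=10, P2=1, P3=8)
step 5: fire t1:  (P0=7, P1=10, P2=1, P3=8) → (P0=7, P1=13, P2=1, P3=10)
step 6: fire t0:  (P0=7, P1=13, P2=1, P3=10) → (P0=10, P1=13, P2=1, P3=12)
step 7: fire t0:  (P0=10, P1=13, P2=1, P3=12) → (P0=13, P1=13, P2=1, P3=14)

(P0=13, P1=13, P2=1, P3=14)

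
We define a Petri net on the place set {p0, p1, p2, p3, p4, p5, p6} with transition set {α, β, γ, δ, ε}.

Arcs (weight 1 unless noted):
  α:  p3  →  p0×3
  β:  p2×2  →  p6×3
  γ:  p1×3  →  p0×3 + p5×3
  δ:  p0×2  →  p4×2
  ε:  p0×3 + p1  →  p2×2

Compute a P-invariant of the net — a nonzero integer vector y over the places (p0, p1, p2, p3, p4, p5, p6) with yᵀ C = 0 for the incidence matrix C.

y = (p0:1, p1:-3, p2:0, p3:3, p4:1, p5:-4, p6:0)

Incidence matrix C (rows=places, cols=transitions):
        α    β    γ    δ    ε
   p0   3    0    3   -2   -3
   p1   0    0   -3    0   -1
   p2   0   -2    0    0    2
   p3  -1    0    0    0    0
   p4   0    0    0    2    0
   p5   0    0    3    0    0
   p6   0    3    0    0    0

Candidate y = [1, -3, 0, 3, 1, -4, 0]; check y·C column-wise:
  col α: 1·3 + -3·0 + 3·-1 + 1·0 + -4·0 = 0
  col β: 1·0 + -3·0 + 0·-2 + 3·0 + 1·0 + -4·0 + 0·3 = 0
  col γ: 1·3 + -3·-3 + 3·0 + 1·0 + -4·3 = 0
  col δ: 1·-2 + -3·0 + 3·0 + 1·2 + -4·0 = 0
  col ε: 1·-3 + -3·-1 + 0·2 + 3·0 + 1·0 + -4·0 = 0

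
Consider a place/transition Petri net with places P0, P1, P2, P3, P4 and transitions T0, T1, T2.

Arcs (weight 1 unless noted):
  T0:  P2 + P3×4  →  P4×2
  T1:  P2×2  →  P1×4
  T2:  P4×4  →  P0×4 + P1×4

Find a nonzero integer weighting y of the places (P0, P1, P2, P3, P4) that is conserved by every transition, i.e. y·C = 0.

y = (P0:2, P1:-2, P2:-4, P3:1, P4:0)

Incidence matrix C (rows=places, cols=transitions):
       T0   T1   T2
   P0   0    0    4
   P1   0    4    4
   P2  -1   -2    0
   P3  -4    0    0
   P4   2    0   -4

Candidate y = [2, -2, -4, 1, 0]; check y·C column-wise:
  col T0: 2·0 + -2·0 + -4·-1 + 1·-4 + 0·2 = 0
  col T1: 2·0 + -2·4 + -4·-2 + 1·0 = 0
  col T2: 2·4 + -2·4 + -4·0 + 1·0 + 0·-4 = 0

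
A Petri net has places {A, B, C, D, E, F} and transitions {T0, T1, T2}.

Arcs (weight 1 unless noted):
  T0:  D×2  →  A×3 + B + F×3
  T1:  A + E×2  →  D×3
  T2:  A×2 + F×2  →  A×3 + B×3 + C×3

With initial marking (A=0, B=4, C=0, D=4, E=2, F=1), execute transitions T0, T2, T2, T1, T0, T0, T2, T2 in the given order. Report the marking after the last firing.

(A=12, B=19, C=12, D=1, E=0, F=2)

step 1: fire T0:  (A=0, B=4, C=0, D=4, E=2, F=1) → (A=3, B=5, C=0, D=2, E=2, F=4)
step 2: fire T2:  (A=3, B=5, C=0, D=2, E=2, F=4) → (A=4, B=8, C=3, D=2, E=2, F=2)
step 3: fire T2:  (A=4, B=8, C=3, D=2, E=2, F=2) → (A=5, B=11, C=6, D=2, E=2, F=0)
step 4: fire T1:  (A=5, B=11, C=6, D=2, E=2, F=0) → (A=4, B=11, C=6, D=5, E=0, F=0)
step 5: fire T0:  (A=4, B=11, C=6, D=5, E=0, F=0) → (A=7, B=12, C=6, D=3, E=0, F=3)
step 6: fire T0:  (A=7, B=12, C=6, D=3, E=0, F=3) → (A=10, B=13, C=6, D=1, E=0, F=6)
step 7: fire T2:  (A=10, B=13, C=6, D=1, E=0, F=6) → (A=11, B=16, C=9, D=1, E=0, F=4)
step 8: fire T2:  (A=11, B=16, C=9, D=1, E=0, F=4) → (A=12, B=19, C=12, D=1, E=0, F=2)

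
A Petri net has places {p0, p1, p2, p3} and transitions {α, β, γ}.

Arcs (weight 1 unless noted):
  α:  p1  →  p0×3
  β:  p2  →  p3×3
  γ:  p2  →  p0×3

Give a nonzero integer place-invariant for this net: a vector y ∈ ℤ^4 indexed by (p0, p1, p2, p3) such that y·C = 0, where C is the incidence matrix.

y = (p0:1, p1:3, p2:3, p3:1)

Incidence matrix C (rows=places, cols=transitions):
        α    β    γ
   p0   3    0    3
   p1  -1    0    0
   p2   0   -1   -1
   p3   0    3    0

Candidate y = [1, 3, 3, 1]; check y·C column-wise:
  col α: 1·3 + 3·-1 + 3·0 + 1·0 = 0
  col β: 1·0 + 3·0 + 3·-1 + 1·3 = 0
  col γ: 1·3 + 3·0 + 3·-1 + 1·0 = 0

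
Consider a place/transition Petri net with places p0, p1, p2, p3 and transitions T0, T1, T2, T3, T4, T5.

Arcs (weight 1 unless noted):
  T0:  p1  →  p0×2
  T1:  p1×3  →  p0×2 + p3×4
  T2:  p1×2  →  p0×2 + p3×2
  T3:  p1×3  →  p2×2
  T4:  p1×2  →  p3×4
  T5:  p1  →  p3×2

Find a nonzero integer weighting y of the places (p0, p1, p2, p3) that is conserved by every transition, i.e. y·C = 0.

y = (p0:1, p1:2, p2:3, p3:1)

Incidence matrix C (rows=places, cols=transitions):
       T0   T1   T2   T3   T4   T5
   p0   2    2    2    0    0    0
   p1  -1   -3   -2   -3   -2   -1
   p2   0    0    0    2    0    0
   p3   0    4    2    0    4    2

Candidate y = [1, 2, 3, 1]; check y·C column-wise:
  col T0: 1·2 + 2·-1 + 3·0 + 1·0 = 0
  col T1: 1·2 + 2·-3 + 3·0 + 1·4 = 0
  col T2: 1·2 + 2·-2 + 3·0 + 1·2 = 0
  col T3: 1·0 + 2·-3 + 3·2 + 1·0 = 0
  col T4: 1·0 + 2·-2 + 3·0 + 1·4 = 0
  col T5: 1·0 + 2·-1 + 3·0 + 1·2 = 0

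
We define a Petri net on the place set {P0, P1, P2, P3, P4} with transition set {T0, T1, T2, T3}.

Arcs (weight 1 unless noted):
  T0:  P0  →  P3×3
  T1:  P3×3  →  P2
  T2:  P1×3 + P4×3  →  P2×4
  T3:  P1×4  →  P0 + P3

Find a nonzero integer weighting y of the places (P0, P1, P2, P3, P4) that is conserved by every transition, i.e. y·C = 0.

y = (P0:3, P1:1, P2:3, P3:1, P4:3)

Incidence matrix C (rows=places, cols=transitions):
       T0   T1   T2   T3
   P0  -1    0    0    1
   P1   0    0   -3   -4
   P2   0    1    4    0
   P3   3   -3    0    1
   P4   0    0   -3    0

Candidate y = [3, 1, 3, 1, 3]; check y·C column-wise:
  col T0: 3·-1 + 1·0 + 3·0 + 1·3 + 3·0 = 0
  col T1: 3·0 + 1·0 + 3·1 + 1·-3 + 3·0 = 0
  col T2: 3·0 + 1·-3 + 3·4 + 1·0 + 3·-3 = 0
  col T3: 3·1 + 1·-4 + 3·0 + 1·1 + 3·0 = 0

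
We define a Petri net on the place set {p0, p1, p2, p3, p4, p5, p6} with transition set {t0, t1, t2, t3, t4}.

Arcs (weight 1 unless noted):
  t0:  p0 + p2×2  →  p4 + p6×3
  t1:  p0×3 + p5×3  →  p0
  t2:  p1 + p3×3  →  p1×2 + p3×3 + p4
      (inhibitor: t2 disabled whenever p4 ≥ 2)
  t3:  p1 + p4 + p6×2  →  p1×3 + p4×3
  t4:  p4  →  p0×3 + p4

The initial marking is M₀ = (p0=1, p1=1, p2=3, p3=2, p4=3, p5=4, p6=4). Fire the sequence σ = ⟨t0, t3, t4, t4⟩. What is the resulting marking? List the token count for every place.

(p0=6, p1=3, p2=1, p3=2, p4=6, p5=4, p6=5)

step 1: fire t0:  (p0=1, p1=1, p2=3, p3=2, p4=3, p5=4, p6=4) → (p0=0, p1=1, p2=1, p3=2, p4=4, p5=4, p6=7)
step 2: fire t3:  (p0=0, p1=1, p2=1, p3=2, p4=4, p5=4, p6=7) → (p0=0, p1=3, p2=1, p3=2, p4=6, p5=4, p6=5)
step 3: fire t4:  (p0=0, p1=3, p2=1, p3=2, p4=6, p5=4, p6=5) → (p0=3, p1=3, p2=1, p3=2, p4=6, p5=4, p6=5)
step 4: fire t4:  (p0=3, p1=3, p2=1, p3=2, p4=6, p5=4, p6=5) → (p0=6, p1=3, p2=1, p3=2, p4=6, p5=4, p6=5)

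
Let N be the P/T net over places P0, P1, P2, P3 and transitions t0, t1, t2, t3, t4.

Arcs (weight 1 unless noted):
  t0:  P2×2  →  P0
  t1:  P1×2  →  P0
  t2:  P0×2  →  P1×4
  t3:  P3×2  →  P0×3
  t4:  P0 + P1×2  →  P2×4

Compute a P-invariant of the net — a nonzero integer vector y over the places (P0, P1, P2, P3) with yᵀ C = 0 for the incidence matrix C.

y = (P0:2, P1:1, P2:1, P3:3)

Incidence matrix C (rows=places, cols=transitions):
       t0   t1   t2   t3   t4
   P0   1    1   -2    3   -1
   P1   0   -2    4    0   -2
   P2  -2    0    0    0    4
   P3   0    0    0   -2    0

Candidate y = [2, 1, 1, 3]; check y·C column-wise:
  col t0: 2·1 + 1·0 + 1·-2 + 3·0 = 0
  col t1: 2·1 + 1·-2 + 1·0 + 3·0 = 0
  col t2: 2·-2 + 1·4 + 1·0 + 3·0 = 0
  col t3: 2·3 + 1·0 + 1·0 + 3·-2 = 0
  col t4: 2·-1 + 1·-2 + 1·4 + 3·0 = 0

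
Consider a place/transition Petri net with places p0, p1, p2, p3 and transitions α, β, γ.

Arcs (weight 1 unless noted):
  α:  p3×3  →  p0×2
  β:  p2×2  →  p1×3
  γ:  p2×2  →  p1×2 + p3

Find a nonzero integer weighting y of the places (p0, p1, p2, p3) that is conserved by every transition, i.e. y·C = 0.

Incidence matrix C (rows=places, cols=transitions):
        α    β    γ
   p0   2    0    0
   p1   0    3    2
   p2   0   -2   -2
   p3  -3    0    1

Candidate y = [3, 2, 3, 2]; check y·C column-wise:
  col α: 3·2 + 2·0 + 3·0 + 2·-3 = 0
  col β: 3·0 + 2·3 + 3·-2 + 2·0 = 0
  col γ: 3·0 + 2·2 + 3·-2 + 2·1 = 0

y = (p0:3, p1:2, p2:3, p3:2)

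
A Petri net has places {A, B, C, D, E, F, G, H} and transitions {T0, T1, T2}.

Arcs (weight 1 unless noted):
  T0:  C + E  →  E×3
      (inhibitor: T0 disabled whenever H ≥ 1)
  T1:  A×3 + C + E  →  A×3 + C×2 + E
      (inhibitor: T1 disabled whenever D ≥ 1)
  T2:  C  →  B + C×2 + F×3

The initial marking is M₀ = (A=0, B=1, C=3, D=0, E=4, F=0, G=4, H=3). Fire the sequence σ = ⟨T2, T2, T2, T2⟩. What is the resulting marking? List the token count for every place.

step 1: fire T2:  (A=0, B=1, C=3, D=0, E=4, F=0, G=4, H=3) → (A=0, B=2, C=4, D=0, E=4, F=3, G=4, H=3)
step 2: fire T2:  (A=0, B=2, C=4, D=0, E=4, F=3, G=4, H=3) → (A=0, B=3, C=5, D=0, E=4, F=6, G=4, H=3)
step 3: fire T2:  (A=0, B=3, C=5, D=0, E=4, F=6, G=4, H=3) → (A=0, B=4, C=6, D=0, E=4, F=9, G=4, H=3)
step 4: fire T2:  (A=0, B=4, C=6, D=0, E=4, F=9, G=4, H=3) → (A=0, B=5, C=7, D=0, E=4, F=12, G=4, H=3)

(A=0, B=5, C=7, D=0, E=4, F=12, G=4, H=3)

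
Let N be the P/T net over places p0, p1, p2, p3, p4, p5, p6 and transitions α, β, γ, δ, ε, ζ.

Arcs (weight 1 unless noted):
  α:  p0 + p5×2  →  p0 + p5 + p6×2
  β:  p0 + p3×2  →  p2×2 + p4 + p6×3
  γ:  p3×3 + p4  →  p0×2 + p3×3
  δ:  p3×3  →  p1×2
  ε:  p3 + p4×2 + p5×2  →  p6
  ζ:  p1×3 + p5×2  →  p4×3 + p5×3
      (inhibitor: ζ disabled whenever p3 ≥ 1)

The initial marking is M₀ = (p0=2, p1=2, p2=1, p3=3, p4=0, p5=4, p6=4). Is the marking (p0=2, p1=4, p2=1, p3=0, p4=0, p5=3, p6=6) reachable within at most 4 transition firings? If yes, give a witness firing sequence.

step 1: fire α:  (p0=2, p1=2, p2=1, p3=3, p4=0, p5=4, p6=4) → (p0=2, p1=2, p2=1, p3=3, p4=0, p5=3, p6=6)
step 2: fire δ:  (p0=2, p1=2, p2=1, p3=3, p4=0, p5=3, p6=6) → (p0=2, p1=4, p2=1, p3=0, p4=0, p5=3, p6=6)

YES — reachable via ⟨α, δ⟩ (2 firings)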